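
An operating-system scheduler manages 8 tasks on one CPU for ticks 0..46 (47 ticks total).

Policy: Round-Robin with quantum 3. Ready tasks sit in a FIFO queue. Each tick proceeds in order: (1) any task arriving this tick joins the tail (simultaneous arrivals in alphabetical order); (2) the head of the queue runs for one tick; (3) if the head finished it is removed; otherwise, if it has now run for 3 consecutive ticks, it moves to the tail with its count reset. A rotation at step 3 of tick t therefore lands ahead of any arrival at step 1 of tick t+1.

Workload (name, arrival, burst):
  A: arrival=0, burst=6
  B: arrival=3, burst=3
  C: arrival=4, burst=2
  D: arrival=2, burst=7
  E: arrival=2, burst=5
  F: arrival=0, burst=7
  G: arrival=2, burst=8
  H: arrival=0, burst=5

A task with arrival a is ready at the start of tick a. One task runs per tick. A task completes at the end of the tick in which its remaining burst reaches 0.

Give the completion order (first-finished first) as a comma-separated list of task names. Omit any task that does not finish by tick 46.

completion order = A, B, C, H, E, F, D, G

t=0: queue=[A,F,H] q_used=0 → run A
t=1: queue=[A,F,H] q_used=1 → run A
t=2: queue=[A,F,H,D,E,G] q_used=2 → run A
t=3: queue=[F,H,D,E,G,A,B] q_used=0 → run F
t=4: queue=[F,H,D,E,G,A,B,C] q_used=1 → run F
t=5: queue=[F,H,D,E,G,A,B,C] q_used=2 → run F
t=6: queue=[H,D,E,G,A,B,C,F] q_used=0 → run H
t=7: queue=[H,D,E,G,A,B,C,F] q_used=1 → run H
t=8: queue=[H,D,E,G,A,B,C,F] q_used=2 → run H
t=9: queue=[D,E,G,A,B,C,F,H] q_used=0 → run D
t=10: queue=[D,E,G,A,B,C,F,H] q_used=1 → run D
t=11: queue=[D,E,G,A,B,C,F,H] q_used=2 → run D
t=12: queue=[E,G,A,B,C,F,H,D] q_used=0 → run E
t=13: queue=[E,G,A,B,C,F,H,D] q_used=1 → run E
t=14: queue=[E,G,A,B,C,F,H,D] q_used=2 → run E
t=15: queue=[G,A,B,C,F,H,D,E] q_used=0 → run G
t=16: queue=[G,A,B,C,F,H,D,E] q_used=1 → run G
t=17: queue=[G,A,B,C,F,H,D,E] q_used=2 → run G
t=18: queue=[A,B,C,F,H,D,E,G] q_used=0 → run A
t=19: queue=[A,B,C,F,H,D,E,G] q_used=1 → run A
t=20: queue=[A,B,C,F,H,D,E,G] q_used=2 → run A
t=21: queue=[B,C,F,H,D,E,G] q_used=0 → run B
t=22: queue=[B,C,F,H,D,E,G] q_used=1 → run B
t=23: queue=[B,C,F,H,D,E,G] q_used=2 → run B
t=24: queue=[C,F,H,D,E,G] q_used=0 → run C
t=25: queue=[C,F,H,D,E,G] q_used=1 → run C
t=26: queue=[F,H,D,E,G] q_used=0 → run F
t=27: queue=[F,H,D,E,G] q_used=1 → run F
t=28: queue=[F,H,D,E,G] q_used=2 → run F
t=29: queue=[H,D,E,G,F] q_used=0 → run H
t=30: queue=[H,D,E,G,F] q_used=1 → run H
t=31: queue=[D,E,G,F] q_used=0 → run D
t=32: queue=[D,E,G,F] q_used=1 → run D
t=33: queue=[D,E,G,F] q_used=2 → run D
t=34: queue=[E,G,F,D] q_used=0 → run E
t=35: queue=[E,G,F,D] q_used=1 → run E
t=36: queue=[G,F,D] q_used=0 → run G
t=37: queue=[G,F,D] q_used=1 → run G
t=38: queue=[G,F,D] q_used=2 → run G
t=39: queue=[F,D,G] q_used=0 → run F
t=40: queue=[D,G] q_used=0 → run D
t=41: queue=[G] q_used=0 → run G
t=42: queue=[G] q_used=1 → run G
t=43: (idle)
t=44: (idle)
t=45: (idle)
t=46: (idle)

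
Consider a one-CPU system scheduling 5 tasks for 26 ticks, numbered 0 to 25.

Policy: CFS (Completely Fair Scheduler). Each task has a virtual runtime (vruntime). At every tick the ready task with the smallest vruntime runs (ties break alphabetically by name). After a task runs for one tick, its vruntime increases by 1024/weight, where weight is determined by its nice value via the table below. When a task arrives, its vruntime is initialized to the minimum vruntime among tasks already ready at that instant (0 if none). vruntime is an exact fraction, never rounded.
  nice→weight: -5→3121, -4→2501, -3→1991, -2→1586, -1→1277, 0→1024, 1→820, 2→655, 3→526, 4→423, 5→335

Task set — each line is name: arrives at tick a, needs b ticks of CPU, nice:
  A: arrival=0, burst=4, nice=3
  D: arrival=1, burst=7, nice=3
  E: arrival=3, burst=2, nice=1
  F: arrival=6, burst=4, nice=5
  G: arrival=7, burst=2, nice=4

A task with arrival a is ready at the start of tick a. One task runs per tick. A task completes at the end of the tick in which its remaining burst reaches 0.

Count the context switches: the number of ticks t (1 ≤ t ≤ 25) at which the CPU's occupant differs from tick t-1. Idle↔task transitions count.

context switches = 16

t=0: vr[A=0] → run A
t=1: vr[A=512/263 D=512/263] → run A
t=2: vr[A=1024/263 D=512/263] → run D
t=3: vr[A=1024/263 D=1024/263 E=1024/263] → run A
t=4: vr[A=1536/263 D=1024/263 E=1024/263] → run D
t=5: vr[A=1536/263 D=1536/263 E=1024/263] → run E
t=6: vr[A=1536/263 D=1536/263 E=277248/53915 F=277248/53915] → run E
t=7: vr[A=1536/263 D=1536/263 F=277248/53915 G=277248/53915] → run F
t=8: vr[A=1536/263 D=1536/263 F=29617408/3612305 G=277248/53915] → run G
t=9: vr[A=1536/263 D=1536/263 F=29617408/3612305 G=172484864/22806045] → run A
t=10: vr[D=1536/263 F=29617408/3612305 G=172484864/22806045] → run D
t=11: vr[D=2048/263 F=29617408/3612305 G=172484864/22806045] → run G
t=12: vr[D=2048/263 F=29617408/3612305] → run D
t=13: vr[D=2560/263 F=29617408/3612305] → run F
t=14: vr[D=2560/263 F=8131840/722461] → run D
t=15: vr[D=3072/263 F=8131840/722461] → run F
t=16: vr[D=3072/263 F=51700992/3612305] → run D
t=17: vr[D=3584/263 F=51700992/3612305] → run D
t=18: vr[F=51700992/3612305] → run F
t=19: (idle)
t=20: (idle)
t=21: (idle)
t=22: (idle)
t=23: (idle)
t=24: (idle)
t=25: (idle)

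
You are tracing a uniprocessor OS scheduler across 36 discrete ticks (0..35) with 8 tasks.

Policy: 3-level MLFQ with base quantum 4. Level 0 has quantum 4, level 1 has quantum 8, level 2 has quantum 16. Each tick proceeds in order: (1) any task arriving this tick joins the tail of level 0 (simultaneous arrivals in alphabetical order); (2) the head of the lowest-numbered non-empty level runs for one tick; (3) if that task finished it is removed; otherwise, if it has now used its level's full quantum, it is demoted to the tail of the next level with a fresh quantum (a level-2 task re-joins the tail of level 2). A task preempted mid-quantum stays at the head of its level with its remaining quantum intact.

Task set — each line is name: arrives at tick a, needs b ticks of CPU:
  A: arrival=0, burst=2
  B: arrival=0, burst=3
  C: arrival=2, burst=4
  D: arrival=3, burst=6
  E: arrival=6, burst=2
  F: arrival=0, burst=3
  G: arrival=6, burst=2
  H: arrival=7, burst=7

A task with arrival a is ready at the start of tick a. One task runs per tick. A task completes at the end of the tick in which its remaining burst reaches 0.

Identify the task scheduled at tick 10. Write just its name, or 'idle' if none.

t=0: L0/L1/L2 = ABF/-/- → run A
t=1: L0/L1/L2 = ABF/-/- → run A
t=2: L0/L1/L2 = BFC/-/- → run B
t=3: L0/L1/L2 = BFCD/-/- → run B
t=4: L0/L1/L2 = BFCD/-/- → run B
t=5: L0/L1/L2 = FCD/-/- → run F
t=6: L0/L1/L2 = FCDEG/-/- → run F
t=7: L0/L1/L2 = FCDEGH/-/- → run F
t=8: L0/L1/L2 = CDEGH/-/- → run C
t=9: L0/L1/L2 = CDEGH/-/- → run C
t=10: L0/L1/L2 = CDEGH/-/- → run C
t=11: L0/L1/L2 = CDEGH/-/- → run C
t=12: L0/L1/L2 = DEGH/-/- → run D
t=13: L0/L1/L2 = DEGH/-/- → run D
t=14: L0/L1/L2 = DEGH/-/- → run D
t=15: L0/L1/L2 = DEGH/-/- → run D
t=16: L0/L1/L2 = EGH/D/- → run E
t=17: L0/L1/L2 = EGH/D/- → run E
t=18: L0/L1/L2 = GH/D/- → run G
t=19: L0/L1/L2 = GH/D/- → run G
t=20: L0/L1/L2 = H/D/- → run H
t=21: L0/L1/L2 = H/D/- → run H
t=22: L0/L1/L2 = H/D/- → run H
t=23: L0/L1/L2 = H/D/- → run H
t=24: L0/L1/L2 = -/DH/- → run D
t=25: L0/L1/L2 = -/DH/- → run D
t=26: L0/L1/L2 = -/H/- → run H
t=27: L0/L1/L2 = -/H/- → run H
t=28: L0/L1/L2 = -/H/- → run H
t=29: (idle)
t=30: (idle)
t=31: (idle)
t=32: (idle)
t=33: (idle)
t=34: (idle)
t=35: (idle)

running at tick 10 = C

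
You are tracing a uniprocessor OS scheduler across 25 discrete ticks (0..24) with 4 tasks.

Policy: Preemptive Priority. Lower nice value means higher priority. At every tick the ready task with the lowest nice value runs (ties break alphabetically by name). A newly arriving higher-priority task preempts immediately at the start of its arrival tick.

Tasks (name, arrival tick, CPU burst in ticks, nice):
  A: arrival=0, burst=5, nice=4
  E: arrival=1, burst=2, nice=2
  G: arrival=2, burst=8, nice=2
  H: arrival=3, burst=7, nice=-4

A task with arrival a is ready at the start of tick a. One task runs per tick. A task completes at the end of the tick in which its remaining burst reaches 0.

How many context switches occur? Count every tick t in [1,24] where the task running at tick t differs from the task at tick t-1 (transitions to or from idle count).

context switches = 5

t=0: ready={A} → run A
t=1: ready={A,E} → run E
t=2: ready={A,E,G} → run E
t=3: ready={A,G,H} → run H
t=4: ready={A,G,H} → run H
t=5: ready={A,G,H} → run H
t=6: ready={A,G,H} → run H
t=7: ready={A,G,H} → run H
t=8: ready={A,G,H} → run H
t=9: ready={A,G,H} → run H
t=10: ready={A,G} → run G
t=11: ready={A,G} → run G
t=12: ready={A,G} → run G
t=13: ready={A,G} → run G
t=14: ready={A,G} → run G
t=15: ready={A,G} → run G
t=16: ready={A,G} → run G
t=17: ready={A,G} → run G
t=18: ready={A} → run A
t=19: ready={A} → run A
t=20: ready={A} → run A
t=21: ready={A} → run A
t=22: (idle)
t=23: (idle)
t=24: (idle)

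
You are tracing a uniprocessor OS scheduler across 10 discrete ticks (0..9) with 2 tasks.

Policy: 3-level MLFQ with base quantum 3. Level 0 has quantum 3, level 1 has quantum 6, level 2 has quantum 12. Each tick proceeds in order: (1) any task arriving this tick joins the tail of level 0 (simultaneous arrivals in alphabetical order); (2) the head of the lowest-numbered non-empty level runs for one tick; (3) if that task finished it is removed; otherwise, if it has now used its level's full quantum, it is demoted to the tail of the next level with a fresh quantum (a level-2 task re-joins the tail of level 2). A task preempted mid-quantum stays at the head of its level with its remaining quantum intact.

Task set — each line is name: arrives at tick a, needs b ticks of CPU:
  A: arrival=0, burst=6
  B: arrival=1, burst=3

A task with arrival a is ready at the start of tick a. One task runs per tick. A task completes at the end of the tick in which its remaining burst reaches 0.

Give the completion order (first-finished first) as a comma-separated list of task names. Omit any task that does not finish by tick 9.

completion order = B, A

t=0: L0/L1/L2 = A/-/- → run A
t=1: L0/L1/L2 = AB/-/- → run A
t=2: L0/L1/L2 = AB/-/- → run A
t=3: L0/L1/L2 = B/A/- → run B
t=4: L0/L1/L2 = B/A/- → run B
t=5: L0/L1/L2 = B/A/- → run B
t=6: L0/L1/L2 = -/A/- → run A
t=7: L0/L1/L2 = -/A/- → run A
t=8: L0/L1/L2 = -/A/- → run A
t=9: (idle)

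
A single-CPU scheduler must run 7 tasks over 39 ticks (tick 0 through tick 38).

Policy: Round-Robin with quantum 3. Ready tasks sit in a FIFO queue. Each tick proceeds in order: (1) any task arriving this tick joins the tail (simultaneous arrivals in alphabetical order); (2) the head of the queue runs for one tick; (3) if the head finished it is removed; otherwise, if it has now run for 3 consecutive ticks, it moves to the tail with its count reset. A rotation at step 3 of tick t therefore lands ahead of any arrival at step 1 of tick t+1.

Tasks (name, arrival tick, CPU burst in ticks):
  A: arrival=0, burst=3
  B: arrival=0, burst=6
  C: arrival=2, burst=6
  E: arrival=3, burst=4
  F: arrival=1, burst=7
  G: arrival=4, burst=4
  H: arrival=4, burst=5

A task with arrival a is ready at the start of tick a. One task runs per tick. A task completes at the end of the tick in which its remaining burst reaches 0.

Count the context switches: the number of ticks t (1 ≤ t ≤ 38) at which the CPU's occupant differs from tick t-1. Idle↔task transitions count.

context switches = 14

t=0: queue=[A,B] q_used=0 → run A
t=1: queue=[A,B,F] q_used=1 → run A
t=2: queue=[A,B,F,C] q_used=2 → run A
t=3: queue=[B,F,C,E] q_used=0 → run B
t=4: queue=[B,F,C,E,G,H] q_used=1 → run B
t=5: queue=[B,F,C,E,G,H] q_used=2 → run B
t=6: queue=[F,C,E,G,H,B] q_used=0 → run F
t=7: queue=[F,C,E,G,H,B] q_used=1 → run F
t=8: queue=[F,C,E,G,H,B] q_used=2 → run F
t=9: queue=[C,E,G,H,B,F] q_used=0 → run C
t=10: queue=[C,E,G,H,B,F] q_used=1 → run C
t=11: queue=[C,E,G,H,B,F] q_used=2 → run C
t=12: queue=[E,G,H,B,F,C] q_used=0 → run E
t=13: queue=[E,G,H,B,F,C] q_used=1 → run E
t=14: queue=[E,G,H,B,F,C] q_used=2 → run E
t=15: queue=[G,H,B,F,C,E] q_used=0 → run G
t=16: queue=[G,H,B,F,C,E] q_used=1 → run G
t=17: queue=[G,H,B,F,C,E] q_used=2 → run G
t=18: queue=[H,B,F,C,E,G] q_used=0 → run H
t=19: queue=[H,B,F,C,E,G] q_used=1 → run H
t=20: queue=[H,B,F,C,E,G] q_used=2 → run H
t=21: queue=[B,F,C,E,G,H] q_used=0 → run B
t=22: queue=[B,F,C,E,G,H] q_used=1 → run B
t=23: queue=[B,F,C,E,G,H] q_used=2 → run B
t=24: queue=[F,C,E,G,H] q_used=0 → run F
t=25: queue=[F,C,E,G,H] q_used=1 → run F
t=26: queue=[F,C,E,G,H] q_used=2 → run F
t=27: queue=[C,E,G,H,F] q_used=0 → run C
t=28: queue=[C,E,G,H,F] q_used=1 → run C
t=29: queue=[C,E,G,H,F] q_used=2 → run C
t=30: queue=[E,G,H,F] q_used=0 → run E
t=31: queue=[G,H,F] q_used=0 → run G
t=32: queue=[H,F] q_used=0 → run H
t=33: queue=[H,F] q_used=1 → run H
t=34: queue=[F] q_used=0 → run F
t=35: (idle)
t=36: (idle)
t=37: (idle)
t=38: (idle)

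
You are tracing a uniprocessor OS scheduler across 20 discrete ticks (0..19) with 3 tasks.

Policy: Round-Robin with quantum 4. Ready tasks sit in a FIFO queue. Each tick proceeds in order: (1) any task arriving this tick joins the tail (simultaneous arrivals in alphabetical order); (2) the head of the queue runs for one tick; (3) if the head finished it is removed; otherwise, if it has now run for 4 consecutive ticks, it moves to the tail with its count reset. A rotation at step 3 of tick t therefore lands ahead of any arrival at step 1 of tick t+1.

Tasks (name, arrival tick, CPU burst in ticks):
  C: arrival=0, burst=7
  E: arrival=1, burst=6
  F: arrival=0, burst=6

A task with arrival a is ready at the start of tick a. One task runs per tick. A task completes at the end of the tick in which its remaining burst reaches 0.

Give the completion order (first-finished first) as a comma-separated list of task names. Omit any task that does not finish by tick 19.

t=0: queue=[C,F] q_used=0 → run C
t=1: queue=[C,F,E] q_used=1 → run C
t=2: queue=[C,F,E] q_used=2 → run C
t=3: queue=[C,F,E] q_used=3 → run C
t=4: queue=[F,E,C] q_used=0 → run F
t=5: queue=[F,E,C] q_used=1 → run F
t=6: queue=[F,E,C] q_used=2 → run F
t=7: queue=[F,E,C] q_used=3 → run F
t=8: queue=[E,C,F] q_used=0 → run E
t=9: queue=[E,C,F] q_used=1 → run E
t=10: queue=[E,C,F] q_used=2 → run E
t=11: queue=[E,C,F] q_used=3 → run E
t=12: queue=[C,F,E] q_used=0 → run C
t=13: queue=[C,F,E] q_used=1 → run C
t=14: queue=[C,F,E] q_used=2 → run C
t=15: queue=[F,E] q_used=0 → run F
t=16: queue=[F,E] q_used=1 → run F
t=17: queue=[E] q_used=0 → run E
t=18: queue=[E] q_used=1 → run E
t=19: (idle)

completion order = C, F, E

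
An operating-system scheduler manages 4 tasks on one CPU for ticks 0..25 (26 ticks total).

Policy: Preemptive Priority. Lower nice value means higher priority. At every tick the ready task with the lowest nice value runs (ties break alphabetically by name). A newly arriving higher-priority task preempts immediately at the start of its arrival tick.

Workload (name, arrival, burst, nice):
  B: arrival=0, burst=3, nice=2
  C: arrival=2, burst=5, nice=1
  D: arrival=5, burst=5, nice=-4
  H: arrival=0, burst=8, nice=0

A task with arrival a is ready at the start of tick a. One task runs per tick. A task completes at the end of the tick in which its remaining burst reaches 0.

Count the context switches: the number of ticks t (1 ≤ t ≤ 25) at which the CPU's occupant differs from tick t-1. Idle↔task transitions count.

t=0: ready={B,H} → run H
t=1: ready={B,H} → run H
t=2: ready={B,C,H} → run H
t=3: ready={B,C,H} → run H
t=4: ready={B,C,H} → run H
t=5: ready={B,C,D,H} → run D
t=6: ready={B,C,D,H} → run D
t=7: ready={B,C,D,H} → run D
t=8: ready={B,C,D,H} → run D
t=9: ready={B,C,D,H} → run D
t=10: ready={B,C,H} → run H
t=11: ready={B,C,H} → run H
t=12: ready={B,C,H} → run H
t=13: ready={B,C} → run C
t=14: ready={B,C} → run C
t=15: ready={B,C} → run C
t=16: ready={B,C} → run C
t=17: ready={B,C} → run C
t=18: ready={B} → run B
t=19: ready={B} → run B
t=20: ready={B} → run B
t=21: (idle)
t=22: (idle)
t=23: (idle)
t=24: (idle)
t=25: (idle)

context switches = 5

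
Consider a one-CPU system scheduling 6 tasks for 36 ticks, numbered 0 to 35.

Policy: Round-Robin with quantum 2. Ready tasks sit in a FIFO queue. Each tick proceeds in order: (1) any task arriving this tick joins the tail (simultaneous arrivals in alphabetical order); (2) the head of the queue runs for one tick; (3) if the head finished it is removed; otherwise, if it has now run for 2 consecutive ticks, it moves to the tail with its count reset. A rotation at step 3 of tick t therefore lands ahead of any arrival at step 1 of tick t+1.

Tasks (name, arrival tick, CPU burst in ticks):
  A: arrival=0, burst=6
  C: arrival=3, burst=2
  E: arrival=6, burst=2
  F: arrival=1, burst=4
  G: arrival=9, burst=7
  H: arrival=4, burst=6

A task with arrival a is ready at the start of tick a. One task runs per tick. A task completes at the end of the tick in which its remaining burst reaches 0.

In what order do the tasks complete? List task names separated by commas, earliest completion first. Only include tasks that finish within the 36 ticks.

completion order = C, F, A, E, H, G

t=0: queue=[A] q_used=0 → run A
t=1: queue=[A,F] q_used=1 → run A
t=2: queue=[F,A] q_used=0 → run F
t=3: queue=[F,A,C] q_used=1 → run F
t=4: queue=[A,C,F,H] q_used=0 → run A
t=5: queue=[A,C,F,H] q_used=1 → run A
t=6: queue=[C,F,H,A,E] q_used=0 → run C
t=7: queue=[C,F,H,A,E] q_used=1 → run C
t=8: queue=[F,H,A,E] q_used=0 → run F
t=9: queue=[F,H,A,E,G] q_used=1 → run F
t=10: queue=[H,A,E,G] q_used=0 → run H
t=11: queue=[H,A,E,G] q_used=1 → run H
t=12: queue=[A,E,G,H] q_used=0 → run A
t=13: queue=[A,E,G,H] q_used=1 → run A
t=14: queue=[E,G,H] q_used=0 → run E
t=15: queue=[E,G,H] q_used=1 → run E
t=16: queue=[G,H] q_used=0 → run G
t=17: queue=[G,H] q_used=1 → run G
t=18: queue=[H,G] q_used=0 → run H
t=19: queue=[H,G] q_used=1 → run H
t=20: queue=[G,H] q_used=0 → run G
t=21: queue=[G,H] q_used=1 → run G
t=22: queue=[H,G] q_used=0 → run H
t=23: queue=[H,G] q_used=1 → run H
t=24: queue=[G] q_used=0 → run G
t=25: queue=[G] q_used=1 → run G
t=26: queue=[G] q_used=0 → run G
t=27: (idle)
t=28: (idle)
t=29: (idle)
t=30: (idle)
t=31: (idle)
t=32: (idle)
t=33: (idle)
t=34: (idle)
t=35: (idle)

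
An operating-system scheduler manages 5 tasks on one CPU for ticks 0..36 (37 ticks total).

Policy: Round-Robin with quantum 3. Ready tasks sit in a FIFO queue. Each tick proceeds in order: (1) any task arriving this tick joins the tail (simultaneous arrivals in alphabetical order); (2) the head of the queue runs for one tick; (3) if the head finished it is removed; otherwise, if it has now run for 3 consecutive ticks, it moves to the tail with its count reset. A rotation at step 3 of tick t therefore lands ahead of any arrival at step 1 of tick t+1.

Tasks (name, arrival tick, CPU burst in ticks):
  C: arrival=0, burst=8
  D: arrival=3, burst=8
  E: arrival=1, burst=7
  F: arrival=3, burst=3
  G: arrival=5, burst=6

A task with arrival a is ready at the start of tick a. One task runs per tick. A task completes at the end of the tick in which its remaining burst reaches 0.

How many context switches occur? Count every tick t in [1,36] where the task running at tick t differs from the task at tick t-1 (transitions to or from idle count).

t=0: queue=[C] q_used=0 → run C
t=1: queue=[C,E] q_used=1 → run C
t=2: queue=[C,E] q_used=2 → run C
t=3: queue=[E,C,D,F] q_used=0 → run E
t=4: queue=[E,C,D,F] q_used=1 → run E
t=5: queue=[E,C,D,F,G] q_used=2 → run E
t=6: queue=[C,D,F,G,E] q_used=0 → run C
t=7: queue=[C,D,F,G,E] q_used=1 → run C
t=8: queue=[C,D,F,G,E] q_used=2 → run C
t=9: queue=[D,F,G,E,C] q_used=0 → run D
t=10: queue=[D,F,G,E,C] q_used=1 → run D
t=11: queue=[D,F,G,E,C] q_used=2 → run D
t=12: queue=[F,G,E,C,D] q_used=0 → run F
t=13: queue=[F,G,E,C,D] q_used=1 → run F
t=14: queue=[F,G,E,C,D] q_used=2 → run F
t=15: queue=[G,E,C,D] q_used=0 → run G
t=16: queue=[G,E,C,D] q_used=1 → run G
t=17: queue=[G,E,C,D] q_used=2 → run G
t=18: queue=[E,C,D,G] q_used=0 → run E
t=19: queue=[E,C,D,G] q_used=1 → run E
t=20: queue=[E,C,D,G] q_used=2 → run E
t=21: queue=[C,D,G,E] q_used=0 → run C
t=22: queue=[C,D,G,E] q_used=1 → run C
t=23: queue=[D,G,E] q_used=0 → run D
t=24: queue=[D,G,E] q_used=1 → run D
t=25: queue=[D,G,E] q_used=2 → run D
t=26: queue=[G,E,D] q_used=0 → run G
t=27: queue=[G,E,D] q_used=1 → run G
t=28: queue=[G,E,D] q_used=2 → run G
t=29: queue=[E,D] q_used=0 → run E
t=30: queue=[D] q_used=0 → run D
t=31: queue=[D] q_used=1 → run D
t=32: (idle)
t=33: (idle)
t=34: (idle)
t=35: (idle)
t=36: (idle)

context switches = 12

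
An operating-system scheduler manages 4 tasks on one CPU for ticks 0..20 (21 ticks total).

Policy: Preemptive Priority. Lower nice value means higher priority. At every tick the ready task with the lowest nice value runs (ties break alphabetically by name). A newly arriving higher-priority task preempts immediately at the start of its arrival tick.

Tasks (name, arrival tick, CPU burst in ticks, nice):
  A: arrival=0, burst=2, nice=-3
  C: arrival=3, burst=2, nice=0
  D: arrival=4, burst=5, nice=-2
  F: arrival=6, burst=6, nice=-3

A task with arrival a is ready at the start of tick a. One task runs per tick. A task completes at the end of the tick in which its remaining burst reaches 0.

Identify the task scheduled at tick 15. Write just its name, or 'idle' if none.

running at tick 15 = C

t=0: ready={A} → run A
t=1: ready={A} → run A
t=2: (idle)
t=3: ready={C} → run C
t=4: ready={C,D} → run D
t=5: ready={C,D} → run D
t=6: ready={C,D,F} → run F
t=7: ready={C,D,F} → run F
t=8: ready={C,D,F} → run F
t=9: ready={C,D,F} → run F
t=10: ready={C,D,F} → run F
t=11: ready={C,D,F} → run F
t=12: ready={C,D} → run D
t=13: ready={C,D} → run D
t=14: ready={C,D} → run D
t=15: ready={C} → run C
t=16: (idle)
t=17: (idle)
t=18: (idle)
t=19: (idle)
t=20: (idle)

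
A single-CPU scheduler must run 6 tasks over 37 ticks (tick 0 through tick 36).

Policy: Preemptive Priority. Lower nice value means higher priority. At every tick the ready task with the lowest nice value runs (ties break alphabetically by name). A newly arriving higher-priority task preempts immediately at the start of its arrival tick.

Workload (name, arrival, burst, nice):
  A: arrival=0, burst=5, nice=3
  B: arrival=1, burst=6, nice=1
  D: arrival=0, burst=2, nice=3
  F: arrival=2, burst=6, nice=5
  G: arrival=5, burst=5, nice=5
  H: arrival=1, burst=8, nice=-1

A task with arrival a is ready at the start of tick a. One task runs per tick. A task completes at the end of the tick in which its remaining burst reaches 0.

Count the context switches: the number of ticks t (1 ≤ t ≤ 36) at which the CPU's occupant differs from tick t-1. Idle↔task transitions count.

t=0: ready={A,D} → run A
t=1: ready={A,B,D,H} → run H
t=2: ready={A,B,D,F,H} → run H
t=3: ready={A,B,D,F,H} → run H
t=4: ready={A,B,D,F,H} → run H
t=5: ready={A,B,D,F,G,H} → run H
t=6: ready={A,B,D,F,G,H} → run H
t=7: ready={A,B,D,F,G,H} → run H
t=8: ready={A,B,D,F,G,H} → run H
t=9: ready={A,B,D,F,G} → run B
t=10: ready={A,B,D,F,G} → run B
t=11: ready={A,B,D,F,G} → run B
t=12: ready={A,B,D,F,G} → run B
t=13: ready={A,B,D,F,G} → run B
t=14: ready={A,B,D,F,G} → run B
t=15: ready={A,D,F,G} → run A
t=16: ready={A,D,F,G} → run A
t=17: ready={A,D,F,G} → run A
t=18: ready={A,D,F,G} → run A
t=19: ready={D,F,G} → run D
t=20: ready={D,F,G} → run D
t=21: ready={F,G} → run F
t=22: ready={F,G} → run F
t=23: ready={F,G} → run F
t=24: ready={F,G} → run F
t=25: ready={F,G} → run F
t=26: ready={F,G} → run F
t=27: ready={G} → run G
t=28: ready={G} → run G
t=29: ready={G} → run G
t=30: ready={G} → run G
t=31: ready={G} → run G
t=32: (idle)
t=33: (idle)
t=34: (idle)
t=35: (idle)
t=36: (idle)

context switches = 7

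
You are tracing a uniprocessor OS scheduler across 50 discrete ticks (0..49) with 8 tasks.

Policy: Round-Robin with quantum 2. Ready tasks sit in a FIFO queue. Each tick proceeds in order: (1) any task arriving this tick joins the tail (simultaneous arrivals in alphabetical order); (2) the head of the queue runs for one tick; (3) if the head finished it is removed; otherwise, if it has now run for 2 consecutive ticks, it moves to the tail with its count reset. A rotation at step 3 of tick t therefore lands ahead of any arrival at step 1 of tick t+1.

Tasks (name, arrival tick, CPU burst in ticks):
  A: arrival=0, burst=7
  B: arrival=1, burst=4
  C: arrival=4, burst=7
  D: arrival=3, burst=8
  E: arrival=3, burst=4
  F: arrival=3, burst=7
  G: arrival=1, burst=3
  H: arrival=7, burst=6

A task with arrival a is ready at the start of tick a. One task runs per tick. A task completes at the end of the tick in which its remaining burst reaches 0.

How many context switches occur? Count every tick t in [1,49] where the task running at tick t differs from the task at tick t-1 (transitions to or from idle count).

context switches = 25

t=0: queue=[A] q_used=0 → run A
t=1: queue=[A,B,G] q_used=1 → run A
t=2: queue=[B,G,A] q_used=0 → run B
t=3: queue=[B,G,A,D,E,F] q_used=1 → run B
t=4: queue=[G,A,D,E,F,B,C] q_used=0 → run G
t=5: queue=[G,A,D,E,F,B,C] q_used=1 → run G
t=6: queue=[A,D,E,F,B,C,G] q_used=0 → run A
t=7: queue=[A,D,E,F,B,C,G,H] q_used=1 → run A
t=8: queue=[D,E,F,B,C,G,H,A] q_used=0 → run D
t=9: queue=[D,E,F,B,C,G,H,A] q_used=1 → run D
t=10: queue=[E,F,B,C,G,H,A,D] q_used=0 → run E
t=11: queue=[E,F,B,C,G,H,A,D] q_used=1 → run E
t=12: queue=[F,B,C,G,H,A,D,E] q_used=0 → run F
t=13: queue=[F,B,C,G,H,A,D,E] q_used=1 → run F
t=14: queue=[B,C,G,H,A,D,E,F] q_used=0 → run B
t=15: queue=[B,C,G,H,A,D,E,F] q_used=1 → run B
t=16: queue=[C,G,H,A,D,E,F] q_used=0 → run C
t=17: queue=[C,G,H,A,D,E,F] q_used=1 → run C
t=18: queue=[G,H,A,D,E,F,C] q_used=0 → run G
t=19: queue=[H,A,D,E,F,C] q_used=0 → run H
t=20: queue=[H,A,D,E,F,C] q_used=1 → run H
t=21: queue=[A,D,E,F,C,H] q_used=0 → run A
t=22: queue=[A,D,E,F,C,H] q_used=1 → run A
t=23: queue=[D,E,F,C,H,A] q_used=0 → run D
t=24: queue=[D,E,F,C,H,A] q_used=1 → run D
t=25: queue=[E,F,C,H,A,D] q_used=0 → run E
t=26: queue=[E,F,C,H,A,D] q_used=1 → run E
t=27: queue=[F,C,H,A,D] q_used=0 → run F
t=28: queue=[F,C,H,A,D] q_used=1 → run F
t=29: queue=[C,H,A,D,F] q_used=0 → run C
t=30: queue=[C,H,A,D,F] q_used=1 → run C
t=31: queue=[H,A,D,F,C] q_used=0 → run H
t=32: queue=[H,A,D,F,C] q_used=1 → run H
t=33: queue=[A,D,F,C,H] q_used=0 → run A
t=34: queue=[D,F,C,H] q_used=0 → run D
t=35: queue=[D,F,C,H] q_used=1 → run D
t=36: queue=[F,C,H,D] q_used=0 → run F
t=37: queue=[F,C,H,D] q_used=1 → run F
t=38: queue=[C,H,D,F] q_used=0 → run C
t=39: queue=[C,H,D,F] q_used=1 → run C
t=40: queue=[H,D,F,C] q_used=0 → run H
t=41: queue=[H,D,F,C] q_used=1 → run H
t=42: queue=[D,F,C] q_used=0 → run D
t=43: queue=[D,F,C] q_used=1 → run D
t=44: queue=[F,C] q_used=0 → run F
t=45: queue=[C] q_used=0 → run C
t=46: (idle)
t=47: (idle)
t=48: (idle)
t=49: (idle)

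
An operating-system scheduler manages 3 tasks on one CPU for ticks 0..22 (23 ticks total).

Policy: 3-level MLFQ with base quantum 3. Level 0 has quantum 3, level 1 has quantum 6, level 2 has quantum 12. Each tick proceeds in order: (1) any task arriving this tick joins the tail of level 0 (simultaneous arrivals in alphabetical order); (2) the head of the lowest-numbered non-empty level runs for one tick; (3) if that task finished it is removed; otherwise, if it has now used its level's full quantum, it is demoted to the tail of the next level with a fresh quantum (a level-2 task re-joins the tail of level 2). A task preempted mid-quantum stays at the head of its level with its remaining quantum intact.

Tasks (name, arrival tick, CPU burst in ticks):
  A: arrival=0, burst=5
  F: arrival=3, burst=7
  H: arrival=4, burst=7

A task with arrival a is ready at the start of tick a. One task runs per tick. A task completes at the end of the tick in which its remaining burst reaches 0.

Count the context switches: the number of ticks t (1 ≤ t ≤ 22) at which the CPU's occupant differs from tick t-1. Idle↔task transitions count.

t=0: L0/L1/L2 = A/-/- → run A
t=1: L0/L1/L2 = A/-/- → run A
t=2: L0/L1/L2 = A/-/- → run A
t=3: L0/L1/L2 = F/A/- → run F
t=4: L0/L1/L2 = FH/A/- → run F
t=5: L0/L1/L2 = FH/A/- → run F
t=6: L0/L1/L2 = H/AF/- → run H
t=7: L0/L1/L2 = H/AF/- → run H
t=8: L0/L1/L2 = H/AF/- → run H
t=9: L0/L1/L2 = -/AFH/- → run A
t=10: L0/L1/L2 = -/AFH/- → run A
t=11: L0/L1/L2 = -/FH/- → run F
t=12: L0/L1/L2 = -/FH/- → run F
t=13: L0/L1/L2 = -/FH/- → run F
t=14: L0/L1/L2 = -/FH/- → run F
t=15: L0/L1/L2 = -/H/- → run H
t=16: L0/L1/L2 = -/H/- → run H
t=17: L0/L1/L2 = -/H/- → run H
t=18: L0/L1/L2 = -/H/- → run H
t=19: (idle)
t=20: (idle)
t=21: (idle)
t=22: (idle)

context switches = 6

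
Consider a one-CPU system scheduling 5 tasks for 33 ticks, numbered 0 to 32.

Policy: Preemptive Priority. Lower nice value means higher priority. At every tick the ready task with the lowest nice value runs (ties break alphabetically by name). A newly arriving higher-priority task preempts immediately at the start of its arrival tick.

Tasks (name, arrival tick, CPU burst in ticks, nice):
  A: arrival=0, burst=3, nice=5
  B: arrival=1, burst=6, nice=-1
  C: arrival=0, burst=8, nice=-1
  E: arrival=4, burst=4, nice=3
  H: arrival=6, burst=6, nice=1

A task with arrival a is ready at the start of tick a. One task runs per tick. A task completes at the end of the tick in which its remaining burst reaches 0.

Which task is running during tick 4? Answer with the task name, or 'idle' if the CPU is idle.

t=0: ready={A,C} → run C
t=1: ready={A,B,C} → run B
t=2: ready={A,B,C} → run B
t=3: ready={A,B,C} → run B
t=4: ready={A,B,C,E} → run B
t=5: ready={A,B,C,E} → run B
t=6: ready={A,B,C,E,H} → run B
t=7: ready={A,C,E,H} → run C
t=8: ready={A,C,E,H} → run C
t=9: ready={A,C,E,H} → run C
t=10: ready={A,C,E,H} → run C
t=11: ready={A,C,E,H} → run C
t=12: ready={A,C,E,H} → run C
t=13: ready={A,C,E,H} → run C
t=14: ready={A,E,H} → run H
t=15: ready={A,E,H} → run H
t=16: ready={A,E,H} → run H
t=17: ready={A,E,H} → run H
t=18: ready={A,E,H} → run H
t=19: ready={A,E,H} → run H
t=20: ready={A,E} → run E
t=21: ready={A,E} → run E
t=22: ready={A,E} → run E
t=23: ready={A,E} → run E
t=24: ready={A} → run A
t=25: ready={A} → run A
t=26: ready={A} → run A
t=27: (idle)
t=28: (idle)
t=29: (idle)
t=30: (idle)
t=31: (idle)
t=32: (idle)

running at tick 4 = B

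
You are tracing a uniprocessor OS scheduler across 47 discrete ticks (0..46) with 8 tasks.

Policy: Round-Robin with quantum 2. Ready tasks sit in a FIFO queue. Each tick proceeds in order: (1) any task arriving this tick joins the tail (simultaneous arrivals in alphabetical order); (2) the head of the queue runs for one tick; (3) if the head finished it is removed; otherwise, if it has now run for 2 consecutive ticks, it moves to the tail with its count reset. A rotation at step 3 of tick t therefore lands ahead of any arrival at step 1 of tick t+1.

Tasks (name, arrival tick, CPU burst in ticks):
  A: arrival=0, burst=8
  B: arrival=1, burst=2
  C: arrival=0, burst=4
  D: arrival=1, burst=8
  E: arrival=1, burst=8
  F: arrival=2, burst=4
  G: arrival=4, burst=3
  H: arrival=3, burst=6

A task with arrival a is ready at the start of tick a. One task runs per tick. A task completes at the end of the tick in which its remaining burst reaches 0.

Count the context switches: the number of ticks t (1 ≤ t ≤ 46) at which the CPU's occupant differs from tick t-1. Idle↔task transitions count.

context switches = 22

t=0: queue=[A,C] q_used=0 → run A
t=1: queue=[A,C,B,D,E] q_used=1 → run A
t=2: queue=[C,B,D,E,A,F] q_used=0 → run C
t=3: queue=[C,B,D,E,A,F,H] q_used=1 → run C
t=4: queue=[B,D,E,A,F,H,C,G] q_used=0 → run B
t=5: queue=[B,D,E,A,F,H,C,G] q_used=1 → run B
t=6: queue=[D,E,A,F,H,C,G] q_used=0 → run D
t=7: queue=[D,E,A,F,H,C,G] q_used=1 → run D
t=8: queue=[E,A,F,H,C,G,D] q_used=0 → run E
t=9: queue=[E,A,F,H,C,G,D] q_used=1 → run E
t=10: queue=[A,F,H,C,G,D,E] q_used=0 → run A
t=11: queue=[A,F,H,C,G,D,E] q_used=1 → run A
t=12: queue=[F,H,C,G,D,E,A] q_used=0 → run F
t=13: queue=[F,H,C,G,D,E,A] q_used=1 → run F
t=14: queue=[H,C,G,D,E,A,F] q_used=0 → run H
t=15: queue=[H,C,G,D,E,A,F] q_used=1 → run H
t=16: queue=[C,G,D,E,A,F,H] q_used=0 → run C
t=17: queue=[C,G,D,E,A,F,H] q_used=1 → run C
t=18: queue=[G,D,E,A,F,H] q_used=0 → run G
t=19: queue=[G,D,E,A,F,H] q_used=1 → run G
t=20: queue=[D,E,A,F,H,G] q_used=0 → run D
t=21: queue=[D,E,A,F,H,G] q_used=1 → run D
t=22: queue=[E,A,F,H,G,D] q_used=0 → run E
t=23: queue=[E,A,F,H,G,D] q_used=1 → run E
t=24: queue=[A,F,H,G,D,E] q_used=0 → run A
t=25: queue=[A,F,H,G,D,E] q_used=1 → run A
t=26: queue=[F,H,G,D,E,A] q_used=0 → run F
t=27: queue=[F,H,G,D,E,A] q_used=1 → run F
t=28: queue=[H,G,D,E,A] q_used=0 → run H
t=29: queue=[H,G,D,E,A] q_used=1 → run H
t=30: queue=[G,D,E,A,H] q_used=0 → run G
t=31: queue=[D,E,A,H] q_used=0 → run D
t=32: queue=[D,E,A,H] q_used=1 → run D
t=33: queue=[E,A,H,D] q_used=0 → run E
t=34: queue=[E,A,H,D] q_used=1 → run E
t=35: queue=[A,H,D,E] q_used=0 → run A
t=36: queue=[A,H,D,E] q_used=1 → run A
t=37: queue=[H,D,E] q_used=0 → run H
t=38: queue=[H,D,E] q_used=1 → run H
t=39: queue=[D,E] q_used=0 → run D
t=40: queue=[D,E] q_used=1 → run D
t=41: queue=[E] q_used=0 → run E
t=42: queue=[E] q_used=1 → run E
t=43: (idle)
t=44: (idle)
t=45: (idle)
t=46: (idle)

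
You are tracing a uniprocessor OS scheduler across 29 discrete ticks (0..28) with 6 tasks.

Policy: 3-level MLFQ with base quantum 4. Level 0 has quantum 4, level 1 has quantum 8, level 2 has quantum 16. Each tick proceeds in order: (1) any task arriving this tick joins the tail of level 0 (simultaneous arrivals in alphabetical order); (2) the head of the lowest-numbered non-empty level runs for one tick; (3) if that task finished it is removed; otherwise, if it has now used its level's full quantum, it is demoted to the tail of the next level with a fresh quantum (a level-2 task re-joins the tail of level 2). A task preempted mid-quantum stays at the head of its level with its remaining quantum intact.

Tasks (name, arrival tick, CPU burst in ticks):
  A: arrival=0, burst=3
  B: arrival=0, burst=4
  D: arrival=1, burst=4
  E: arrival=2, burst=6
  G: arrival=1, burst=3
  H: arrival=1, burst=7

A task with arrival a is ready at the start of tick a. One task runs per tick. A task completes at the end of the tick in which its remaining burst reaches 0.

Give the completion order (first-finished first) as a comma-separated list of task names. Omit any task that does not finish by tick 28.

completion order = A, B, D, G, H, E

t=0: L0/L1/L2 = AB/-/- → run A
t=1: L0/L1/L2 = ABDGH/-/- → run A
t=2: L0/L1/L2 = ABDGHE/-/- → run A
t=3: L0/L1/L2 = BDGHE/-/- → run B
t=4: L0/L1/L2 = BDGHE/-/- → run B
t=5: L0/L1/L2 = BDGHE/-/- → run B
t=6: L0/L1/L2 = BDGHE/-/- → run B
t=7: L0/L1/L2 = DGHE/-/- → run D
t=8: L0/L1/L2 = DGHE/-/- → run D
t=9: L0/L1/L2 = DGHE/-/- → run D
t=10: L0/L1/L2 = DGHE/-/- → run D
t=11: L0/L1/L2 = GHE/-/- → run G
t=12: L0/L1/L2 = GHE/-/- → run G
t=13: L0/L1/L2 = GHE/-/- → run G
t=14: L0/L1/L2 = HE/-/- → run H
t=15: L0/L1/L2 = HE/-/- → run H
t=16: L0/L1/L2 = HE/-/- → run H
t=17: L0/L1/L2 = HE/-/- → run H
t=18: L0/L1/L2 = E/H/- → run E
t=19: L0/L1/L2 = E/H/- → run E
t=20: L0/L1/L2 = E/H/- → run E
t=21: L0/L1/L2 = E/H/- → run E
t=22: L0/L1/L2 = -/HE/- → run H
t=23: L0/L1/L2 = -/HE/- → run H
t=24: L0/L1/L2 = -/HE/- → run H
t=25: L0/L1/L2 = -/E/- → run E
t=26: L0/L1/L2 = -/E/- → run E
t=27: (idle)
t=28: (idle)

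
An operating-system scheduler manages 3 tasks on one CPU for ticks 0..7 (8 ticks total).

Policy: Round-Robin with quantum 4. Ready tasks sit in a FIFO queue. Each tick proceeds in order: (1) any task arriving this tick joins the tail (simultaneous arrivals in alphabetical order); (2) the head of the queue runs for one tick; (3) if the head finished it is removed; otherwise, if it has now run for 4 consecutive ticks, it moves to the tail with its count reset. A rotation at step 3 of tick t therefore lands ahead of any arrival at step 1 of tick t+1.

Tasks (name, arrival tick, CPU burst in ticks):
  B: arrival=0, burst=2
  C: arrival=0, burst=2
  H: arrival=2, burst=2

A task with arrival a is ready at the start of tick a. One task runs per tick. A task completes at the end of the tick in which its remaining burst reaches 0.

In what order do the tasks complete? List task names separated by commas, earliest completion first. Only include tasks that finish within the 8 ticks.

t=0: queue=[B,C] q_used=0 → run B
t=1: queue=[B,C] q_used=1 → run B
t=2: queue=[C,H] q_used=0 → run C
t=3: queue=[C,H] q_used=1 → run C
t=4: queue=[H] q_used=0 → run H
t=5: queue=[H] q_used=1 → run H
t=6: (idle)
t=7: (idle)

completion order = B, C, H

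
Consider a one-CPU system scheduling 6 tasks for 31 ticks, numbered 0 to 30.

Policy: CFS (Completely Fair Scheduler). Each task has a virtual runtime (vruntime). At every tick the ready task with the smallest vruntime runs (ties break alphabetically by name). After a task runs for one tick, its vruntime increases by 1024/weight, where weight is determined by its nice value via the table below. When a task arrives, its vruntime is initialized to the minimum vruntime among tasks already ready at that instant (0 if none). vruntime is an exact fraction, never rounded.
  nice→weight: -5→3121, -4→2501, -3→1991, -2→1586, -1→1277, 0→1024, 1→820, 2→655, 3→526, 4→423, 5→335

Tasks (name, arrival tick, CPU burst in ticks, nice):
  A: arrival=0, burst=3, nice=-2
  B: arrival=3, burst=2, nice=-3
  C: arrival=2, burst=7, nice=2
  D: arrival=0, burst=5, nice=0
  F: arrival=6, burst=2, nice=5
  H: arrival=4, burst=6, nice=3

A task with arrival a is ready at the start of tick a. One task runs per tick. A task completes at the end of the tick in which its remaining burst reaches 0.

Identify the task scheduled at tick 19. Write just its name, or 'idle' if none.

t=0: vr[A=0 D=0] → run A
t=1: vr[A=512/793 D=0] → run D
t=2: vr[A=512/793 C=512/793 D=1] → run A
t=3: vr[A=1024/793 B=512/793 C=512/793 D=1] → run B
t=4: vr[A=1024/793 B=1831424/1578863 C=512/793 D=1 H=512/793] → run C
t=5: vr[A=1024/793 B=1831424/1578863 C=1147392/519415 D=1 H=512/793] → run H
t=6: vr[A=1024/793 B=1831424/1578863 C=1147392/519415 D=1 F=1 H=540672/208559] → run D
t=7: vr[A=1024/793 B=1831424/1578863 C=1147392/519415 D=2 F=1 H=540672/208559] → run F
t=8: vr[A=1024/793 B=1831424/1578863 C=1147392/519415 D=2 F=1359/335 H=540672/208559] → run B
t=9: vr[A=1024/793 C=1147392/519415 D=2 F=1359/335 H=540672/208559] → run A
t=10: vr[C=1147392/519415 D=2 F=1359/335 H=540672/208559] → run D
t=11: vr[C=1147392/519415 D=3 F=1359/335 H=540672/208559] → run C
t=12: vr[C=1959424/519415 D=3 F=1359/335 H=540672/208559] → run H
t=13: vr[C=1959424/519415 D=3 F=1359/335 H=946688/208559] → run D
t=14: vr[C=1959424/519415 D=4 F=1359/335 H=946688/208559] → run C
t=15: vr[C=2771456/519415 D=4 F=1359/335 H=946688/208559] → run D
t=16: vr[C=2771456/519415 F=1359/335 H=946688/208559] → run F
t=17: vr[C=2771456/519415 H=946688/208559] → run H
t=18: vr[C=2771456/519415 H=1352704/208559] → run C
t=19: vr[C=3583488/519415 H=1352704/208559] → run H
t=20: vr[C=3583488/519415 H=1758720/208559] → run C
t=21: vr[C=879104/103883 H=1758720/208559] → run H
t=22: vr[C=879104/103883 H=2164736/208559] → run C
t=23: vr[C=5207552/519415 H=2164736/208559] → run C
t=24: vr[H=2164736/208559] → run H
t=25: (idle)
t=26: (idle)
t=27: (idle)
t=28: (idle)
t=29: (idle)
t=30: (idle)

running at tick 19 = H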